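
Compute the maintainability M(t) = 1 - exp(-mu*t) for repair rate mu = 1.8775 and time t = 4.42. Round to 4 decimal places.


mu = 1.8775, t = 4.42
mu * t = 1.8775 * 4.42 = 8.2985
exp(-8.2985) = 0.0002
M(t) = 1 - 0.0002
M(t) = 0.9998

0.9998


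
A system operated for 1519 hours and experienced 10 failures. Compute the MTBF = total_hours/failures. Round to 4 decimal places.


total_hours = 1519
failures = 10
MTBF = 1519 / 10
MTBF = 151.9

151.9


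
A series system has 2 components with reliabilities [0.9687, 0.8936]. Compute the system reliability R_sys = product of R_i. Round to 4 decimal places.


Components: [0.9687, 0.8936]
After component 1 (R=0.9687): product = 0.9687
After component 2 (R=0.8936): product = 0.8656
R_sys = 0.8656

0.8656


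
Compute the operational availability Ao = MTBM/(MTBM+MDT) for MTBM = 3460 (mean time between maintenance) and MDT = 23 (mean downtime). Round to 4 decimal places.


MTBM = 3460
MDT = 23
MTBM + MDT = 3483
Ao = 3460 / 3483
Ao = 0.9934

0.9934


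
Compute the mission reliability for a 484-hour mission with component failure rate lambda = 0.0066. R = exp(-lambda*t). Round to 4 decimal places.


lambda = 0.0066
mission_time = 484
lambda * t = 0.0066 * 484 = 3.1944
R = exp(-3.1944)
R = 0.041

0.041


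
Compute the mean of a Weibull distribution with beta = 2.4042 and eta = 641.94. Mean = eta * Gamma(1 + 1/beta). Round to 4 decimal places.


beta = 2.4042, eta = 641.94
1/beta = 0.4159
1 + 1/beta = 1.4159
Gamma(1.4159) = 0.8865
Mean = 641.94 * 0.8865
Mean = 569.0869

569.0869


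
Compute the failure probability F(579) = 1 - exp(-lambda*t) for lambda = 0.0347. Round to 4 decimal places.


lambda = 0.0347, t = 579
lambda * t = 20.0913
exp(-20.0913) = 0.0
F(t) = 1 - 0.0
F(t) = 1.0

1.0


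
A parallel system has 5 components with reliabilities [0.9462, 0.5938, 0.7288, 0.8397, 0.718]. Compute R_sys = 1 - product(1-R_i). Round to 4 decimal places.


Components: [0.9462, 0.5938, 0.7288, 0.8397, 0.718]
(1 - 0.9462) = 0.0538, running product = 0.0538
(1 - 0.5938) = 0.4062, running product = 0.0219
(1 - 0.7288) = 0.2712, running product = 0.0059
(1 - 0.8397) = 0.1603, running product = 0.001
(1 - 0.718) = 0.282, running product = 0.0003
Product of (1-R_i) = 0.0003
R_sys = 1 - 0.0003 = 0.9997

0.9997


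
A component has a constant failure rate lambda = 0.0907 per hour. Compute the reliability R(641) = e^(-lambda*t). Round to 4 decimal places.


lambda = 0.0907
t = 641
lambda * t = 58.1387
R(t) = e^(-58.1387)
R(t) = 0.0

0.0


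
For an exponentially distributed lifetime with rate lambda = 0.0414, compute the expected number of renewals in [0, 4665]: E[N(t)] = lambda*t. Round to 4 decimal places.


lambda = 0.0414
t = 4665
E[N(t)] = lambda * t
E[N(t)] = 0.0414 * 4665
E[N(t)] = 193.131

193.131


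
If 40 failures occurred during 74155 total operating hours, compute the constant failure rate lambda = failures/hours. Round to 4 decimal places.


failures = 40
total_hours = 74155
lambda = 40 / 74155
lambda = 0.0005

0.0005


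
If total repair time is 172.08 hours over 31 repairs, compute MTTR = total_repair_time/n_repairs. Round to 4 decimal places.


total_repair_time = 172.08
n_repairs = 31
MTTR = 172.08 / 31
MTTR = 5.551

5.551


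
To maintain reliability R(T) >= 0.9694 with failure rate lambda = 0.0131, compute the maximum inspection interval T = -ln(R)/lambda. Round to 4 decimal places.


R_target = 0.9694
lambda = 0.0131
-ln(0.9694) = 0.0311
T = 0.0311 / 0.0131
T = 2.3724

2.3724


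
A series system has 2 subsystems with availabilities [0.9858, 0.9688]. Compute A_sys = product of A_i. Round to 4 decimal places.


Subsystems: [0.9858, 0.9688]
After subsystem 1 (A=0.9858): product = 0.9858
After subsystem 2 (A=0.9688): product = 0.955
A_sys = 0.955

0.955


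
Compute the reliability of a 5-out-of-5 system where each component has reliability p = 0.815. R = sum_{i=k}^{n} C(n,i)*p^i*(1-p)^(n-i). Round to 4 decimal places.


k = 5, n = 5, p = 0.815
i=5: C(5,5)=1 * 0.815^5 * 0.185^0 = 0.3596
R = sum of terms = 0.3596

0.3596


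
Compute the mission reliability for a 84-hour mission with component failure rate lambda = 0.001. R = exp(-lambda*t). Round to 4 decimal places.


lambda = 0.001
mission_time = 84
lambda * t = 0.001 * 84 = 0.084
R = exp(-0.084)
R = 0.9194

0.9194


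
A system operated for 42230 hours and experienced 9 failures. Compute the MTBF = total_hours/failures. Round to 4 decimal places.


total_hours = 42230
failures = 9
MTBF = 42230 / 9
MTBF = 4692.2222

4692.2222


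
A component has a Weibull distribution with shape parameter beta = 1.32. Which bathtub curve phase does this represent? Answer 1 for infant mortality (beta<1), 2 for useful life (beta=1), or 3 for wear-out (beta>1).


beta = 1.32
Compare beta to 1:
beta < 1 => infant mortality (phase 1)
beta = 1 => useful life (phase 2)
beta > 1 => wear-out (phase 3)
Since beta = 1.32, this is wear-out (increasing failure rate)
Phase = 3

3


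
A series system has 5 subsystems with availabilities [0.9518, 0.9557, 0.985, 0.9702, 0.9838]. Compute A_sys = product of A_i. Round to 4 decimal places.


Subsystems: [0.9518, 0.9557, 0.985, 0.9702, 0.9838]
After subsystem 1 (A=0.9518): product = 0.9518
After subsystem 2 (A=0.9557): product = 0.9096
After subsystem 3 (A=0.985): product = 0.896
After subsystem 4 (A=0.9702): product = 0.8693
After subsystem 5 (A=0.9838): product = 0.8552
A_sys = 0.8552

0.8552


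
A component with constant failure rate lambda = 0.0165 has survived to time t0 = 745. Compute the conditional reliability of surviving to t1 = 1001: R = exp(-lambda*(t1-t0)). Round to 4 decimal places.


lambda = 0.0165
t0 = 745, t1 = 1001
t1 - t0 = 256
lambda * (t1-t0) = 0.0165 * 256 = 4.224
R = exp(-4.224)
R = 0.0146

0.0146


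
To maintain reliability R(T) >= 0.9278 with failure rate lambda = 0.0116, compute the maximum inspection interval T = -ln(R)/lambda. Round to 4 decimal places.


R_target = 0.9278
lambda = 0.0116
-ln(0.9278) = 0.0749
T = 0.0749 / 0.0116
T = 6.4603

6.4603


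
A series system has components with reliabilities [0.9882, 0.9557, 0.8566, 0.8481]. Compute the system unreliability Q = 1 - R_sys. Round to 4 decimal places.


Components: [0.9882, 0.9557, 0.8566, 0.8481]
After component 1: product = 0.9882
After component 2: product = 0.9444
After component 3: product = 0.809
After component 4: product = 0.6861
R_sys = 0.6861
Q = 1 - 0.6861 = 0.3139

0.3139


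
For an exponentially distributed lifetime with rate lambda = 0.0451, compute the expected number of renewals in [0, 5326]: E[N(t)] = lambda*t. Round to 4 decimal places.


lambda = 0.0451
t = 5326
E[N(t)] = lambda * t
E[N(t)] = 0.0451 * 5326
E[N(t)] = 240.2026

240.2026


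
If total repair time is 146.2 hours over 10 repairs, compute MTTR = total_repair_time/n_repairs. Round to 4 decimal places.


total_repair_time = 146.2
n_repairs = 10
MTTR = 146.2 / 10
MTTR = 14.62

14.62


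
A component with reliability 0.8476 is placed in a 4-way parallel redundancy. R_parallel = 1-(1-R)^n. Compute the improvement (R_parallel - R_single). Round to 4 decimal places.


R_single = 0.8476, n = 4
1 - R_single = 0.1524
(1 - R_single)^n = 0.1524^4 = 0.0005
R_parallel = 1 - 0.0005 = 0.9995
Improvement = 0.9995 - 0.8476
Improvement = 0.1519

0.1519


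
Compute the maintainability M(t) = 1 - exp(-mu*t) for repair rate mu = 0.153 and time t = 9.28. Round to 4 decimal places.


mu = 0.153, t = 9.28
mu * t = 0.153 * 9.28 = 1.4198
exp(-1.4198) = 0.2418
M(t) = 1 - 0.2418
M(t) = 0.7582

0.7582


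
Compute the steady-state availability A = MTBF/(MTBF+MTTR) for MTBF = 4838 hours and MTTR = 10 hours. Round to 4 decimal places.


MTBF = 4838
MTTR = 10
MTBF + MTTR = 4848
A = 4838 / 4848
A = 0.9979

0.9979


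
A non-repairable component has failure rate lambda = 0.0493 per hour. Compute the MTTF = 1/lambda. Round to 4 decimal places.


lambda = 0.0493
MTTF = 1 / 0.0493
MTTF = 20.284

20.284


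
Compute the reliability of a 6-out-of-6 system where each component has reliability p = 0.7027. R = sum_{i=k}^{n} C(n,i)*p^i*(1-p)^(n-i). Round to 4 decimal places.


k = 6, n = 6, p = 0.7027
i=6: C(6,6)=1 * 0.7027^6 * 0.2973^0 = 0.1204
R = sum of terms = 0.1204

0.1204


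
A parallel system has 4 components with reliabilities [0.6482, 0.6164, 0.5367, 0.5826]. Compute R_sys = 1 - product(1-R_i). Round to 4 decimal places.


Components: [0.6482, 0.6164, 0.5367, 0.5826]
(1 - 0.6482) = 0.3518, running product = 0.3518
(1 - 0.6164) = 0.3836, running product = 0.135
(1 - 0.5367) = 0.4633, running product = 0.0625
(1 - 0.5826) = 0.4174, running product = 0.0261
Product of (1-R_i) = 0.0261
R_sys = 1 - 0.0261 = 0.9739

0.9739


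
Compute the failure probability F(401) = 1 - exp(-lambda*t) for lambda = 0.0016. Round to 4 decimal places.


lambda = 0.0016, t = 401
lambda * t = 0.6416
exp(-0.6416) = 0.5264
F(t) = 1 - 0.5264
F(t) = 0.4736

0.4736


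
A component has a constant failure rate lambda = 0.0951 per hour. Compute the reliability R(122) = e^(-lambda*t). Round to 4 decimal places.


lambda = 0.0951
t = 122
lambda * t = 11.6022
R(t) = e^(-11.6022)
R(t) = 0.0

0.0


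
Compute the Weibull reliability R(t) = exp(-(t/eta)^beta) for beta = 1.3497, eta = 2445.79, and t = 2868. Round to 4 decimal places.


beta = 1.3497, eta = 2445.79, t = 2868
t/eta = 2868 / 2445.79 = 1.1726
(t/eta)^beta = 1.1726^1.3497 = 1.2398
R(t) = exp(-1.2398)
R(t) = 0.2894

0.2894


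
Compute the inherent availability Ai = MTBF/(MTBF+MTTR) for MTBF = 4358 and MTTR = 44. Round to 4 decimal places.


MTBF = 4358
MTTR = 44
MTBF + MTTR = 4402
Ai = 4358 / 4402
Ai = 0.99

0.99


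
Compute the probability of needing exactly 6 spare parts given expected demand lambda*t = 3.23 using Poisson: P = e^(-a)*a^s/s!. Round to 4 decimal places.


a = 3.23, s = 6
e^(-a) = e^(-3.23) = 0.0396
a^s = 3.23^6 = 1135.5732
s! = 720
P = 0.0396 * 1135.5732 / 720
P = 0.0624

0.0624


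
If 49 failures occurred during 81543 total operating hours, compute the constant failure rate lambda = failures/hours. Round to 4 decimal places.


failures = 49
total_hours = 81543
lambda = 49 / 81543
lambda = 0.0006

0.0006


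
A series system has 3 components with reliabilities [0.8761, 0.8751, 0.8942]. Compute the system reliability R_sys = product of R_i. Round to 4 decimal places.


Components: [0.8761, 0.8751, 0.8942]
After component 1 (R=0.8761): product = 0.8761
After component 2 (R=0.8751): product = 0.7667
After component 3 (R=0.8942): product = 0.6856
R_sys = 0.6856

0.6856


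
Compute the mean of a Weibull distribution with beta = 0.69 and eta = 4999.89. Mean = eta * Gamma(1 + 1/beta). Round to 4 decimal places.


beta = 0.69, eta = 4999.89
1/beta = 1.4493
1 + 1/beta = 2.4493
Gamma(2.4493) = 1.2836
Mean = 4999.89 * 1.2836
Mean = 6417.7492

6417.7492


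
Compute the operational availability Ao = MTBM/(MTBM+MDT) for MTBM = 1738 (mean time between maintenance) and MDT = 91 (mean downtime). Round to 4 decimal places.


MTBM = 1738
MDT = 91
MTBM + MDT = 1829
Ao = 1738 / 1829
Ao = 0.9502

0.9502


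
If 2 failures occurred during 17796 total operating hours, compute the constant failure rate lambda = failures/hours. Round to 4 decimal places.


failures = 2
total_hours = 17796
lambda = 2 / 17796
lambda = 0.0001

0.0001


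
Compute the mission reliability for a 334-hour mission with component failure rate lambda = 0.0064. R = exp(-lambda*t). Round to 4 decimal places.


lambda = 0.0064
mission_time = 334
lambda * t = 0.0064 * 334 = 2.1376
R = exp(-2.1376)
R = 0.1179

0.1179


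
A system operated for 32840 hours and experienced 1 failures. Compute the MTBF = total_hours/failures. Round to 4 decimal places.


total_hours = 32840
failures = 1
MTBF = 32840 / 1
MTBF = 32840.0

32840.0


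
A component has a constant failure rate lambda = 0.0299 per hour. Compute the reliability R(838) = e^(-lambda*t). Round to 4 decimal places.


lambda = 0.0299
t = 838
lambda * t = 25.0562
R(t) = e^(-25.0562)
R(t) = 0.0

0.0


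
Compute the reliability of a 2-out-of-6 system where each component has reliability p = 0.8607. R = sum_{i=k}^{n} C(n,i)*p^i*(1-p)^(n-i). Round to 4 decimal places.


k = 2, n = 6, p = 0.8607
i=2: C(6,2)=15 * 0.8607^2 * 0.1393^4 = 0.0042
i=3: C(6,3)=20 * 0.8607^3 * 0.1393^3 = 0.0345
i=4: C(6,4)=15 * 0.8607^4 * 0.1393^2 = 0.1597
i=5: C(6,5)=6 * 0.8607^5 * 0.1393^1 = 0.3948
i=6: C(6,6)=1 * 0.8607^6 * 0.1393^0 = 0.4065
R = sum of terms = 0.9997

0.9997


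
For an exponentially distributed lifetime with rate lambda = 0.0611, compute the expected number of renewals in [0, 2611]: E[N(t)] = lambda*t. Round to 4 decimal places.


lambda = 0.0611
t = 2611
E[N(t)] = lambda * t
E[N(t)] = 0.0611 * 2611
E[N(t)] = 159.5321

159.5321


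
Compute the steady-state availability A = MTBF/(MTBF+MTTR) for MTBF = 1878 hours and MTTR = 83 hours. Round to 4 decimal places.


MTBF = 1878
MTTR = 83
MTBF + MTTR = 1961
A = 1878 / 1961
A = 0.9577

0.9577


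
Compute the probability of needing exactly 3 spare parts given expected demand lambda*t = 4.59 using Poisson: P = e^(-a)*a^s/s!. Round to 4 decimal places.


a = 4.59, s = 3
e^(-a) = e^(-4.59) = 0.0102
a^s = 4.59^3 = 96.7026
s! = 6
P = 0.0102 * 96.7026 / 6
P = 0.1636

0.1636


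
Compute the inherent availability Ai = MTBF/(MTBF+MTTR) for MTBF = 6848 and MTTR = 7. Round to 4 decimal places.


MTBF = 6848
MTTR = 7
MTBF + MTTR = 6855
Ai = 6848 / 6855
Ai = 0.999

0.999


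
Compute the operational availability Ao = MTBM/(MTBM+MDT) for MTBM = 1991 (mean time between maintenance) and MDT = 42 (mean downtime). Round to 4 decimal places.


MTBM = 1991
MDT = 42
MTBM + MDT = 2033
Ao = 1991 / 2033
Ao = 0.9793

0.9793


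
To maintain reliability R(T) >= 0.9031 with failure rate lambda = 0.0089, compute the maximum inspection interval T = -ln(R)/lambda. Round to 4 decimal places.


R_target = 0.9031
lambda = 0.0089
-ln(0.9031) = 0.1019
T = 0.1019 / 0.0089
T = 11.4519

11.4519


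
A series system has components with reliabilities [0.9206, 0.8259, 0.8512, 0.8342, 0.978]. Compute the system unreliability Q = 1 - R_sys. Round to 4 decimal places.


Components: [0.9206, 0.8259, 0.8512, 0.8342, 0.978]
After component 1: product = 0.9206
After component 2: product = 0.7603
After component 3: product = 0.6472
After component 4: product = 0.5399
After component 5: product = 0.528
R_sys = 0.528
Q = 1 - 0.528 = 0.472

0.472


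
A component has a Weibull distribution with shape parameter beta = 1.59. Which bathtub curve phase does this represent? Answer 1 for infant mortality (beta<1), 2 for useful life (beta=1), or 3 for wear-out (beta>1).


beta = 1.59
Compare beta to 1:
beta < 1 => infant mortality (phase 1)
beta = 1 => useful life (phase 2)
beta > 1 => wear-out (phase 3)
Since beta = 1.59, this is wear-out (increasing failure rate)
Phase = 3

3


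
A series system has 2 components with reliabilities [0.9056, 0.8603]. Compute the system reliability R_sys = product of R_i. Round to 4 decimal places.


Components: [0.9056, 0.8603]
After component 1 (R=0.9056): product = 0.9056
After component 2 (R=0.8603): product = 0.7791
R_sys = 0.7791

0.7791


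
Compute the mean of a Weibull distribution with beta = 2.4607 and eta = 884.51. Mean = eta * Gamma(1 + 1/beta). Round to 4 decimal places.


beta = 2.4607, eta = 884.51
1/beta = 0.4064
1 + 1/beta = 1.4064
Gamma(1.4064) = 0.8869
Mean = 884.51 * 0.8869
Mean = 784.5024

784.5024


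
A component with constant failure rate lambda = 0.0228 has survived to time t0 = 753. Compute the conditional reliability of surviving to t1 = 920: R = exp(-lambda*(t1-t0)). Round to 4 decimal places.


lambda = 0.0228
t0 = 753, t1 = 920
t1 - t0 = 167
lambda * (t1-t0) = 0.0228 * 167 = 3.8076
R = exp(-3.8076)
R = 0.0222

0.0222


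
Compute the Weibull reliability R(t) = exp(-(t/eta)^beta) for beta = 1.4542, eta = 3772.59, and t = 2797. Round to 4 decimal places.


beta = 1.4542, eta = 3772.59, t = 2797
t/eta = 2797 / 3772.59 = 0.7414
(t/eta)^beta = 0.7414^1.4542 = 0.6472
R(t) = exp(-0.6472)
R(t) = 0.5235

0.5235


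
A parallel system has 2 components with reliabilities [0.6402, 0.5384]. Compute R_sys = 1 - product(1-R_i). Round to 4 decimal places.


Components: [0.6402, 0.5384]
(1 - 0.6402) = 0.3598, running product = 0.3598
(1 - 0.5384) = 0.4616, running product = 0.1661
Product of (1-R_i) = 0.1661
R_sys = 1 - 0.1661 = 0.8339

0.8339


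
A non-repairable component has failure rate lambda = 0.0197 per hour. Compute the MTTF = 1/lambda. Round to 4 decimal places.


lambda = 0.0197
MTTF = 1 / 0.0197
MTTF = 50.7614

50.7614


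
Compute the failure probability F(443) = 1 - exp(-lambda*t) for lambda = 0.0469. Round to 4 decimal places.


lambda = 0.0469, t = 443
lambda * t = 20.7767
exp(-20.7767) = 0.0
F(t) = 1 - 0.0
F(t) = 1.0

1.0


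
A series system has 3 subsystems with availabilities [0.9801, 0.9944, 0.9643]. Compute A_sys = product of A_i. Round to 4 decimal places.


Subsystems: [0.9801, 0.9944, 0.9643]
After subsystem 1 (A=0.9801): product = 0.9801
After subsystem 2 (A=0.9944): product = 0.9746
After subsystem 3 (A=0.9643): product = 0.9398
A_sys = 0.9398

0.9398


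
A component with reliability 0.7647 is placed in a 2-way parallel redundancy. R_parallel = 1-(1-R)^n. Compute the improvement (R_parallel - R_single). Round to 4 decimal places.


R_single = 0.7647, n = 2
1 - R_single = 0.2353
(1 - R_single)^n = 0.2353^2 = 0.0554
R_parallel = 1 - 0.0554 = 0.9446
Improvement = 0.9446 - 0.7647
Improvement = 0.1799

0.1799


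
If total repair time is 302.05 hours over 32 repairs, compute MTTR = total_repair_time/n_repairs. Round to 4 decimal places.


total_repair_time = 302.05
n_repairs = 32
MTTR = 302.05 / 32
MTTR = 9.4391

9.4391


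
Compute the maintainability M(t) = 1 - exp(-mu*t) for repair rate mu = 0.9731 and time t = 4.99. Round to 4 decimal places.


mu = 0.9731, t = 4.99
mu * t = 0.9731 * 4.99 = 4.8558
exp(-4.8558) = 0.0078
M(t) = 1 - 0.0078
M(t) = 0.9922

0.9922


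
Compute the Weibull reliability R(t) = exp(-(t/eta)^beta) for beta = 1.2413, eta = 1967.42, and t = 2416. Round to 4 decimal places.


beta = 1.2413, eta = 1967.42, t = 2416
t/eta = 2416 / 1967.42 = 1.228
(t/eta)^beta = 1.228^1.2413 = 1.2904
R(t) = exp(-1.2904)
R(t) = 0.2752

0.2752


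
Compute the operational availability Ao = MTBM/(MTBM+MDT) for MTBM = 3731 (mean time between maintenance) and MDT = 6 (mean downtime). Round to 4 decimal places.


MTBM = 3731
MDT = 6
MTBM + MDT = 3737
Ao = 3731 / 3737
Ao = 0.9984

0.9984


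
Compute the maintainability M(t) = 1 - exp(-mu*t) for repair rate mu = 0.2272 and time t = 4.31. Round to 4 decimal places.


mu = 0.2272, t = 4.31
mu * t = 0.2272 * 4.31 = 0.9792
exp(-0.9792) = 0.3756
M(t) = 1 - 0.3756
M(t) = 0.6244

0.6244


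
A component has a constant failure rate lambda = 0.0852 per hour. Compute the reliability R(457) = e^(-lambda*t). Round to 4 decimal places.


lambda = 0.0852
t = 457
lambda * t = 38.9364
R(t) = e^(-38.9364)
R(t) = 0.0

0.0


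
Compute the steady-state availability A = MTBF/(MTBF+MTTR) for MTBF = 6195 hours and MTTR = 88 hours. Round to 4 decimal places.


MTBF = 6195
MTTR = 88
MTBF + MTTR = 6283
A = 6195 / 6283
A = 0.986

0.986


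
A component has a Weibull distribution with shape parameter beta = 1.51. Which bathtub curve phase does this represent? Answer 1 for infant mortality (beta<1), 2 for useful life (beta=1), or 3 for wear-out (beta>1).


beta = 1.51
Compare beta to 1:
beta < 1 => infant mortality (phase 1)
beta = 1 => useful life (phase 2)
beta > 1 => wear-out (phase 3)
Since beta = 1.51, this is wear-out (increasing failure rate)
Phase = 3

3


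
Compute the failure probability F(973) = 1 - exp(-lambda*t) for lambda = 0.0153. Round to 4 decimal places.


lambda = 0.0153, t = 973
lambda * t = 14.8869
exp(-14.8869) = 0.0
F(t) = 1 - 0.0
F(t) = 1.0

1.0


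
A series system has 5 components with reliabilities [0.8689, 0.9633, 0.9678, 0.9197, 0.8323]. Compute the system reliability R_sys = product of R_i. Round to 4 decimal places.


Components: [0.8689, 0.9633, 0.9678, 0.9197, 0.8323]
After component 1 (R=0.8689): product = 0.8689
After component 2 (R=0.9633): product = 0.837
After component 3 (R=0.9678): product = 0.8101
After component 4 (R=0.9197): product = 0.745
After component 5 (R=0.8323): product = 0.6201
R_sys = 0.6201

0.6201


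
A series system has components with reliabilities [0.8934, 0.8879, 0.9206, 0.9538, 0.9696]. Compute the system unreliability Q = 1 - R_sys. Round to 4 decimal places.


Components: [0.8934, 0.8879, 0.9206, 0.9538, 0.9696]
After component 1: product = 0.8934
After component 2: product = 0.7932
After component 3: product = 0.7303
After component 4: product = 0.6965
After component 5: product = 0.6754
R_sys = 0.6754
Q = 1 - 0.6754 = 0.3246

0.3246


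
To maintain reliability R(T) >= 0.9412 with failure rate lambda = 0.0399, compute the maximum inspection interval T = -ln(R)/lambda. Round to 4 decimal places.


R_target = 0.9412
lambda = 0.0399
-ln(0.9412) = 0.0606
T = 0.0606 / 0.0399
T = 1.5188

1.5188


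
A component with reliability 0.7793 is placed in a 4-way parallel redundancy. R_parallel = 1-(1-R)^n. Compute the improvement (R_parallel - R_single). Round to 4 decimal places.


R_single = 0.7793, n = 4
1 - R_single = 0.2207
(1 - R_single)^n = 0.2207^4 = 0.0024
R_parallel = 1 - 0.0024 = 0.9976
Improvement = 0.9976 - 0.7793
Improvement = 0.2183

0.2183


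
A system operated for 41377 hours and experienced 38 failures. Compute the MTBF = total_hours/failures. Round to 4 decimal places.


total_hours = 41377
failures = 38
MTBF = 41377 / 38
MTBF = 1088.8684

1088.8684


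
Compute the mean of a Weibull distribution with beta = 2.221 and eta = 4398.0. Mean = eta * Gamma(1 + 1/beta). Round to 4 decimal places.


beta = 2.221, eta = 4398.0
1/beta = 0.4502
1 + 1/beta = 1.4502
Gamma(1.4502) = 0.8857
Mean = 4398.0 * 0.8857
Mean = 3895.128

3895.128


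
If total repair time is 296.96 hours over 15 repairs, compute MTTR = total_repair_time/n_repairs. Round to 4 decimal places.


total_repair_time = 296.96
n_repairs = 15
MTTR = 296.96 / 15
MTTR = 19.7973

19.7973


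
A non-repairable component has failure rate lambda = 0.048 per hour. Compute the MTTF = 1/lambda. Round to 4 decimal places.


lambda = 0.048
MTTF = 1 / 0.048
MTTF = 20.8333

20.8333


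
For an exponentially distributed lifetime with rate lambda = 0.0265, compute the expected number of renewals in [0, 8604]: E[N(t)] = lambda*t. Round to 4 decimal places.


lambda = 0.0265
t = 8604
E[N(t)] = lambda * t
E[N(t)] = 0.0265 * 8604
E[N(t)] = 228.006

228.006


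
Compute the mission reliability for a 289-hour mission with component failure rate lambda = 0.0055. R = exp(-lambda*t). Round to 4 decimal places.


lambda = 0.0055
mission_time = 289
lambda * t = 0.0055 * 289 = 1.5895
R = exp(-1.5895)
R = 0.204

0.204


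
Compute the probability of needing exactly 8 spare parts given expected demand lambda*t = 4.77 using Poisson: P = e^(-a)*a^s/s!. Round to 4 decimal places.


a = 4.77, s = 8
e^(-a) = e^(-4.77) = 0.0085
a^s = 4.77^8 = 268007.5523
s! = 40320
P = 0.0085 * 268007.5523 / 40320
P = 0.0564

0.0564


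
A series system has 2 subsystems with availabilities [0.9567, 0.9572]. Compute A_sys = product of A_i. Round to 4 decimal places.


Subsystems: [0.9567, 0.9572]
After subsystem 1 (A=0.9567): product = 0.9567
After subsystem 2 (A=0.9572): product = 0.9158
A_sys = 0.9158

0.9158


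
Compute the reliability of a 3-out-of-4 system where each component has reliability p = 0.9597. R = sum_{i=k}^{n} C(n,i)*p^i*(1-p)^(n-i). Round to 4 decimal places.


k = 3, n = 4, p = 0.9597
i=3: C(4,3)=4 * 0.9597^3 * 0.0403^1 = 0.1425
i=4: C(4,4)=1 * 0.9597^4 * 0.0403^0 = 0.8483
R = sum of terms = 0.9908

0.9908


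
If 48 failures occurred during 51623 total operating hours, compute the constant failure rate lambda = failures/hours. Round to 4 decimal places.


failures = 48
total_hours = 51623
lambda = 48 / 51623
lambda = 0.0009

0.0009


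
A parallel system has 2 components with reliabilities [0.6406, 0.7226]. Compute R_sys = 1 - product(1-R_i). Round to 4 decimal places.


Components: [0.6406, 0.7226]
(1 - 0.6406) = 0.3594, running product = 0.3594
(1 - 0.7226) = 0.2774, running product = 0.0997
Product of (1-R_i) = 0.0997
R_sys = 1 - 0.0997 = 0.9003

0.9003


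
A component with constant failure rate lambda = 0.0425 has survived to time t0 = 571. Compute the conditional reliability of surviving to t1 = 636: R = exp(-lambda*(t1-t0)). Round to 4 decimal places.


lambda = 0.0425
t0 = 571, t1 = 636
t1 - t0 = 65
lambda * (t1-t0) = 0.0425 * 65 = 2.7625
R = exp(-2.7625)
R = 0.0631

0.0631


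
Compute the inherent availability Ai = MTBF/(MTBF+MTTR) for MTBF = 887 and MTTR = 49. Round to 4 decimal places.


MTBF = 887
MTTR = 49
MTBF + MTTR = 936
Ai = 887 / 936
Ai = 0.9476

0.9476


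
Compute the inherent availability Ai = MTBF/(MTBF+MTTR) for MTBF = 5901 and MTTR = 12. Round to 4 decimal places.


MTBF = 5901
MTTR = 12
MTBF + MTTR = 5913
Ai = 5901 / 5913
Ai = 0.998

0.998


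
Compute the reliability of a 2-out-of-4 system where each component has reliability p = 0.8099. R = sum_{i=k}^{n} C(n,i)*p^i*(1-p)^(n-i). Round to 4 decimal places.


k = 2, n = 4, p = 0.8099
i=2: C(4,2)=6 * 0.8099^2 * 0.1901^2 = 0.1422
i=3: C(4,3)=4 * 0.8099^3 * 0.1901^1 = 0.404
i=4: C(4,4)=1 * 0.8099^4 * 0.1901^0 = 0.4303
R = sum of terms = 0.9764

0.9764


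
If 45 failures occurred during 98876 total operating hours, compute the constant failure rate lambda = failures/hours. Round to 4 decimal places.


failures = 45
total_hours = 98876
lambda = 45 / 98876
lambda = 0.0005

0.0005


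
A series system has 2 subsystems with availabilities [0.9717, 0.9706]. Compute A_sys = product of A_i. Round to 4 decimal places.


Subsystems: [0.9717, 0.9706]
After subsystem 1 (A=0.9717): product = 0.9717
After subsystem 2 (A=0.9706): product = 0.9431
A_sys = 0.9431

0.9431


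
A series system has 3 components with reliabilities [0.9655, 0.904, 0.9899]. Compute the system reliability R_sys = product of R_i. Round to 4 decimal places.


Components: [0.9655, 0.904, 0.9899]
After component 1 (R=0.9655): product = 0.9655
After component 2 (R=0.904): product = 0.8728
After component 3 (R=0.9899): product = 0.864
R_sys = 0.864

0.864


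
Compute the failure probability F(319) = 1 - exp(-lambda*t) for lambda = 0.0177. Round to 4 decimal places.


lambda = 0.0177, t = 319
lambda * t = 5.6463
exp(-5.6463) = 0.0035
F(t) = 1 - 0.0035
F(t) = 0.9965

0.9965


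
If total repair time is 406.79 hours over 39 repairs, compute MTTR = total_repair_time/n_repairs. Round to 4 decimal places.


total_repair_time = 406.79
n_repairs = 39
MTTR = 406.79 / 39
MTTR = 10.4305

10.4305


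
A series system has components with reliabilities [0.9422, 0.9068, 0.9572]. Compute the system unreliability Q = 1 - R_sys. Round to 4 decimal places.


Components: [0.9422, 0.9068, 0.9572]
After component 1: product = 0.9422
After component 2: product = 0.8544
After component 3: product = 0.8178
R_sys = 0.8178
Q = 1 - 0.8178 = 0.1822

0.1822


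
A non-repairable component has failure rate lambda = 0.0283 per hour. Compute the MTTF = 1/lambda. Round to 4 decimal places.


lambda = 0.0283
MTTF = 1 / 0.0283
MTTF = 35.3357

35.3357


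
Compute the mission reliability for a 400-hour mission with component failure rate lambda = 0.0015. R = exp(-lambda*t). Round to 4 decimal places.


lambda = 0.0015
mission_time = 400
lambda * t = 0.0015 * 400 = 0.6
R = exp(-0.6)
R = 0.5488

0.5488


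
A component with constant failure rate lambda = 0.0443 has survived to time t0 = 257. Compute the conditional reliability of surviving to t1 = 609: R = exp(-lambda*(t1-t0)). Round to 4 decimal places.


lambda = 0.0443
t0 = 257, t1 = 609
t1 - t0 = 352
lambda * (t1-t0) = 0.0443 * 352 = 15.5936
R = exp(-15.5936)
R = 0.0

0.0


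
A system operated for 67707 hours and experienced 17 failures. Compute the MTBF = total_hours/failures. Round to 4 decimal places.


total_hours = 67707
failures = 17
MTBF = 67707 / 17
MTBF = 3982.7647

3982.7647


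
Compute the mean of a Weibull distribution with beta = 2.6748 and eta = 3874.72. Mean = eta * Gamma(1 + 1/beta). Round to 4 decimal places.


beta = 2.6748, eta = 3874.72
1/beta = 0.3739
1 + 1/beta = 1.3739
Gamma(1.3739) = 0.889
Mean = 3874.72 * 0.889
Mean = 3444.6365

3444.6365


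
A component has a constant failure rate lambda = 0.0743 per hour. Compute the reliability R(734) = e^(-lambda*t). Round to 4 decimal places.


lambda = 0.0743
t = 734
lambda * t = 54.5362
R(t) = e^(-54.5362)
R(t) = 0.0

0.0


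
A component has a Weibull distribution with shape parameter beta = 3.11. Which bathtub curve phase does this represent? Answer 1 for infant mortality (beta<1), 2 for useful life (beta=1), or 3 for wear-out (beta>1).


beta = 3.11
Compare beta to 1:
beta < 1 => infant mortality (phase 1)
beta = 1 => useful life (phase 2)
beta > 1 => wear-out (phase 3)
Since beta = 3.11, this is wear-out (increasing failure rate)
Phase = 3

3


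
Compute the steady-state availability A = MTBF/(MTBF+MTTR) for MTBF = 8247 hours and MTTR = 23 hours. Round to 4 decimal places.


MTBF = 8247
MTTR = 23
MTBF + MTTR = 8270
A = 8247 / 8270
A = 0.9972

0.9972


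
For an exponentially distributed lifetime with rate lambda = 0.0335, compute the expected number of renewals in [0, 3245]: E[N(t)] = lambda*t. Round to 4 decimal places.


lambda = 0.0335
t = 3245
E[N(t)] = lambda * t
E[N(t)] = 0.0335 * 3245
E[N(t)] = 108.7075

108.7075


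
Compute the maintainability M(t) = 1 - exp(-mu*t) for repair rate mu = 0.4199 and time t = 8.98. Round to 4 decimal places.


mu = 0.4199, t = 8.98
mu * t = 0.4199 * 8.98 = 3.7707
exp(-3.7707) = 0.023
M(t) = 1 - 0.023
M(t) = 0.977

0.977


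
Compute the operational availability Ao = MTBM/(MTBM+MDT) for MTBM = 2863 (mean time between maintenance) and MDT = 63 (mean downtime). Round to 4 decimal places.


MTBM = 2863
MDT = 63
MTBM + MDT = 2926
Ao = 2863 / 2926
Ao = 0.9785

0.9785


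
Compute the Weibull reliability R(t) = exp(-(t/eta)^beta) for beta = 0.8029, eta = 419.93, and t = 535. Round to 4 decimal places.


beta = 0.8029, eta = 419.93, t = 535
t/eta = 535 / 419.93 = 1.274
(t/eta)^beta = 1.274^0.8029 = 1.2146
R(t) = exp(-1.2146)
R(t) = 0.2968

0.2968


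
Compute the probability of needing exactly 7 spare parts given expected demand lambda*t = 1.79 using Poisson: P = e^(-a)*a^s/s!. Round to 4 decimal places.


a = 1.79, s = 7
e^(-a) = e^(-1.79) = 0.167
a^s = 1.79^7 = 58.8805
s! = 5040
P = 0.167 * 58.8805 / 5040
P = 0.002

0.002


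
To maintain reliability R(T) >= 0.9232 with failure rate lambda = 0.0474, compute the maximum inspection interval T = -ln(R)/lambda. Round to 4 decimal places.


R_target = 0.9232
lambda = 0.0474
-ln(0.9232) = 0.0799
T = 0.0799 / 0.0474
T = 1.6859

1.6859


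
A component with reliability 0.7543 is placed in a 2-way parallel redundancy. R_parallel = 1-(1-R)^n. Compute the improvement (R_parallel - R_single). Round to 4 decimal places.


R_single = 0.7543, n = 2
1 - R_single = 0.2457
(1 - R_single)^n = 0.2457^2 = 0.0604
R_parallel = 1 - 0.0604 = 0.9396
Improvement = 0.9396 - 0.7543
Improvement = 0.1853

0.1853


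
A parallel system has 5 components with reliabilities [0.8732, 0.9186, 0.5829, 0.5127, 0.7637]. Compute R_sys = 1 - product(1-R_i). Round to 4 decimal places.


Components: [0.8732, 0.9186, 0.5829, 0.5127, 0.7637]
(1 - 0.8732) = 0.1268, running product = 0.1268
(1 - 0.9186) = 0.0814, running product = 0.0103
(1 - 0.5829) = 0.4171, running product = 0.0043
(1 - 0.5127) = 0.4873, running product = 0.0021
(1 - 0.7637) = 0.2363, running product = 0.0005
Product of (1-R_i) = 0.0005
R_sys = 1 - 0.0005 = 0.9995

0.9995


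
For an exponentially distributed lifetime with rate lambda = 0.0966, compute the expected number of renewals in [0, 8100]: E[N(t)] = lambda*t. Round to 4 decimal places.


lambda = 0.0966
t = 8100
E[N(t)] = lambda * t
E[N(t)] = 0.0966 * 8100
E[N(t)] = 782.46

782.46


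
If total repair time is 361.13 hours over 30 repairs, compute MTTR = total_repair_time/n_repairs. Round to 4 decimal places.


total_repair_time = 361.13
n_repairs = 30
MTTR = 361.13 / 30
MTTR = 12.0377

12.0377


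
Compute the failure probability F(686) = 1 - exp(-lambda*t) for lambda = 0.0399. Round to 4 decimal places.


lambda = 0.0399, t = 686
lambda * t = 27.3714
exp(-27.3714) = 0.0
F(t) = 1 - 0.0
F(t) = 1.0

1.0


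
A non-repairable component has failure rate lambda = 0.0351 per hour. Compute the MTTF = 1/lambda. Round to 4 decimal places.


lambda = 0.0351
MTTF = 1 / 0.0351
MTTF = 28.49

28.49


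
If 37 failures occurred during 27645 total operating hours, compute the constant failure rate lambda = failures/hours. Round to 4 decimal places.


failures = 37
total_hours = 27645
lambda = 37 / 27645
lambda = 0.0013

0.0013


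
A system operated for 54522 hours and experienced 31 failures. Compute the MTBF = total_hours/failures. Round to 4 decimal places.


total_hours = 54522
failures = 31
MTBF = 54522 / 31
MTBF = 1758.7742

1758.7742


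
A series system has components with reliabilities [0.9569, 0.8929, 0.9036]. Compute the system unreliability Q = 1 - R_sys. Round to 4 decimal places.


Components: [0.9569, 0.8929, 0.9036]
After component 1: product = 0.9569
After component 2: product = 0.8544
After component 3: product = 0.7721
R_sys = 0.7721
Q = 1 - 0.7721 = 0.2279

0.2279


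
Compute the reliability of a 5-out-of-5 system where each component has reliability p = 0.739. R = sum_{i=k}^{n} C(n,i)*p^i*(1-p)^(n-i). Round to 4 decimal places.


k = 5, n = 5, p = 0.739
i=5: C(5,5)=1 * 0.739^5 * 0.261^0 = 0.2204
R = sum of terms = 0.2204

0.2204


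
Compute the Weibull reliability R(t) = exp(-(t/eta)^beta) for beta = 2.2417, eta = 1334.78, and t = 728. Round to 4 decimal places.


beta = 2.2417, eta = 1334.78, t = 728
t/eta = 728 / 1334.78 = 0.5454
(t/eta)^beta = 0.5454^2.2417 = 0.2569
R(t) = exp(-0.2569)
R(t) = 0.7734

0.7734


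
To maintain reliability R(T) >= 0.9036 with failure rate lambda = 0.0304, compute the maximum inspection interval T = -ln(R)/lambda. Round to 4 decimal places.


R_target = 0.9036
lambda = 0.0304
-ln(0.9036) = 0.1014
T = 0.1014 / 0.0304
T = 3.3345

3.3345


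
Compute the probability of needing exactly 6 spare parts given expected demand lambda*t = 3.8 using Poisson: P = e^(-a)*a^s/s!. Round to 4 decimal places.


a = 3.8, s = 6
e^(-a) = e^(-3.8) = 0.0224
a^s = 3.8^6 = 3010.9364
s! = 720
P = 0.0224 * 3010.9364 / 720
P = 0.0936

0.0936


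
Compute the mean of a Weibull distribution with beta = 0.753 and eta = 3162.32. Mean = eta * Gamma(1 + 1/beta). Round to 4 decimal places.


beta = 0.753, eta = 3162.32
1/beta = 1.328
1 + 1/beta = 2.328
Gamma(2.328) = 1.1867
Mean = 3162.32 * 1.1867
Mean = 3752.8712

3752.8712


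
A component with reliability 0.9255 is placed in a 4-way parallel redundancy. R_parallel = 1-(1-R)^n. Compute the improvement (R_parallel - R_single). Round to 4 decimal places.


R_single = 0.9255, n = 4
1 - R_single = 0.0745
(1 - R_single)^n = 0.0745^4 = 0.0
R_parallel = 1 - 0.0 = 1.0
Improvement = 1.0 - 0.9255
Improvement = 0.0745

0.0745


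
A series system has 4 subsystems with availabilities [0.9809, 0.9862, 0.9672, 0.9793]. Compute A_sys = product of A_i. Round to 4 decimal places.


Subsystems: [0.9809, 0.9862, 0.9672, 0.9793]
After subsystem 1 (A=0.9809): product = 0.9809
After subsystem 2 (A=0.9862): product = 0.9674
After subsystem 3 (A=0.9672): product = 0.9356
After subsystem 4 (A=0.9793): product = 0.9163
A_sys = 0.9163

0.9163


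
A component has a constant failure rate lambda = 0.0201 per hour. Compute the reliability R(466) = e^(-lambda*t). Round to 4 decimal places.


lambda = 0.0201
t = 466
lambda * t = 9.3666
R(t) = e^(-9.3666)
R(t) = 0.0001

0.0001


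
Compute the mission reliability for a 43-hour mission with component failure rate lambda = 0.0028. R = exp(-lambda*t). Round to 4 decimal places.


lambda = 0.0028
mission_time = 43
lambda * t = 0.0028 * 43 = 0.1204
R = exp(-0.1204)
R = 0.8866

0.8866


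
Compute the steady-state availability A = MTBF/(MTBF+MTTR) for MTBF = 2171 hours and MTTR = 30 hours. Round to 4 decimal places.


MTBF = 2171
MTTR = 30
MTBF + MTTR = 2201
A = 2171 / 2201
A = 0.9864

0.9864


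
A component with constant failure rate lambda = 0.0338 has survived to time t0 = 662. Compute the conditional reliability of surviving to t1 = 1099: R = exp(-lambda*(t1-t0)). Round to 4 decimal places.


lambda = 0.0338
t0 = 662, t1 = 1099
t1 - t0 = 437
lambda * (t1-t0) = 0.0338 * 437 = 14.7706
R = exp(-14.7706)
R = 0.0

0.0


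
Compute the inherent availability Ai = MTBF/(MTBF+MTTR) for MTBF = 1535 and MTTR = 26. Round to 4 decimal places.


MTBF = 1535
MTTR = 26
MTBF + MTTR = 1561
Ai = 1535 / 1561
Ai = 0.9833

0.9833


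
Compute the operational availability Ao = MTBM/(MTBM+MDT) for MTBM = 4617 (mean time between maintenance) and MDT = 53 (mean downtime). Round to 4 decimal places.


MTBM = 4617
MDT = 53
MTBM + MDT = 4670
Ao = 4617 / 4670
Ao = 0.9887

0.9887


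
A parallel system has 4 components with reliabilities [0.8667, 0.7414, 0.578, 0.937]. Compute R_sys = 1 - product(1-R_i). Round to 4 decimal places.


Components: [0.8667, 0.7414, 0.578, 0.937]
(1 - 0.8667) = 0.1333, running product = 0.1333
(1 - 0.7414) = 0.2586, running product = 0.0345
(1 - 0.578) = 0.422, running product = 0.0145
(1 - 0.937) = 0.063, running product = 0.0009
Product of (1-R_i) = 0.0009
R_sys = 1 - 0.0009 = 0.9991

0.9991


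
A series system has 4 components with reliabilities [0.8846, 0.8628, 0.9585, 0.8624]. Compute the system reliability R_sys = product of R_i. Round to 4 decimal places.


Components: [0.8846, 0.8628, 0.9585, 0.8624]
After component 1 (R=0.8846): product = 0.8846
After component 2 (R=0.8628): product = 0.7632
After component 3 (R=0.9585): product = 0.7316
After component 4 (R=0.8624): product = 0.6309
R_sys = 0.6309

0.6309


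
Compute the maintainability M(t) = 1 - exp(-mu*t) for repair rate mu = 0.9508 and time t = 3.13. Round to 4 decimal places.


mu = 0.9508, t = 3.13
mu * t = 0.9508 * 3.13 = 2.976
exp(-2.976) = 0.051
M(t) = 1 - 0.051
M(t) = 0.949

0.949


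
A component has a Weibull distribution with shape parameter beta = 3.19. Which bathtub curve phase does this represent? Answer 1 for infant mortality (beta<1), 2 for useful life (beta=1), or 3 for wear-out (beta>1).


beta = 3.19
Compare beta to 1:
beta < 1 => infant mortality (phase 1)
beta = 1 => useful life (phase 2)
beta > 1 => wear-out (phase 3)
Since beta = 3.19, this is wear-out (increasing failure rate)
Phase = 3

3


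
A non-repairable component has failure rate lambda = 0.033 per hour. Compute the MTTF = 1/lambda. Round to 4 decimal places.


lambda = 0.033
MTTF = 1 / 0.033
MTTF = 30.303

30.303


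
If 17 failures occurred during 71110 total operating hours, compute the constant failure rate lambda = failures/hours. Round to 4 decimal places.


failures = 17
total_hours = 71110
lambda = 17 / 71110
lambda = 0.0002

0.0002


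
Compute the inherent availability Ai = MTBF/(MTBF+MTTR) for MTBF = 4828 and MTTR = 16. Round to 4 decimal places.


MTBF = 4828
MTTR = 16
MTBF + MTTR = 4844
Ai = 4828 / 4844
Ai = 0.9967

0.9967


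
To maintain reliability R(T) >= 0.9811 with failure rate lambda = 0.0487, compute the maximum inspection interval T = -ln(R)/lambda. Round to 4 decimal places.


R_target = 0.9811
lambda = 0.0487
-ln(0.9811) = 0.0191
T = 0.0191 / 0.0487
T = 0.3918

0.3918
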